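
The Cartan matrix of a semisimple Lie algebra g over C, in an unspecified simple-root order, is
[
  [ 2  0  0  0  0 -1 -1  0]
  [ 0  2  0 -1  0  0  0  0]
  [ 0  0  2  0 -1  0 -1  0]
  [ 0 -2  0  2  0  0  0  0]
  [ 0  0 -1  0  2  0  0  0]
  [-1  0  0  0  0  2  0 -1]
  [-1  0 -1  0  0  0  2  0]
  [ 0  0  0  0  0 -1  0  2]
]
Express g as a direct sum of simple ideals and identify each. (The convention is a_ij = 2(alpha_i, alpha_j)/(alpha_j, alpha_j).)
type A_6 + type B_2

The diagram associated to this matrix has two connected components: the simple roots {alpha_1, alpha_3, alpha_5, alpha_6, alpha_7, alpha_8} form a chain of 6 nodes with single edges (A_6), and {alpha_2, alpha_4} form a chain of 2 nodes with a double edge at one end; the terminal node there is the unique short simple root (B_2). A semisimple Lie algebra decomposes uniquely as the direct sum of simple ideals, one per connected component of its Dynkin diagram, so g ≅ A_6 ⊕ B_2 (dimension 48 + 10 = 58).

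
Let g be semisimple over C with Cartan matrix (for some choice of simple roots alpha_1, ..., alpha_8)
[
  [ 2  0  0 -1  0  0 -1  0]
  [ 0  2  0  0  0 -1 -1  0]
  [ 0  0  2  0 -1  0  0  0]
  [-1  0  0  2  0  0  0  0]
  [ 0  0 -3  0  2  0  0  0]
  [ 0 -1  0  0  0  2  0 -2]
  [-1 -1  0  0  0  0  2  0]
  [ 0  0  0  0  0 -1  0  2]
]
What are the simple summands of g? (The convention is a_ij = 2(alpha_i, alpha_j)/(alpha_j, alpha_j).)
The diagram associated to this matrix has two connected components: the simple roots {alpha_1, alpha_2, alpha_4, alpha_6, alpha_7, alpha_8} form a chain of 6 nodes with a double edge at one end; the terminal node there is the unique short simple root (B_6), and {alpha_3, alpha_5} form two nodes joined by a triple edge (G_2). A semisimple Lie algebra decomposes uniquely as the direct sum of simple ideals, one per connected component of its Dynkin diagram, so g ≅ B_6 ⊕ G_2 (dimension 78 + 14 = 92).

type B_6 + type G_2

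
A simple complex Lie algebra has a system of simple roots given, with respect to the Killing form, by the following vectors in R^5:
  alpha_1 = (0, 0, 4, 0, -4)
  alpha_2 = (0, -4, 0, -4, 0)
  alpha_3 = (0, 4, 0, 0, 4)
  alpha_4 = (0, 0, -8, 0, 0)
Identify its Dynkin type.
C_4 (sp(8))

Compute the Cartan integers a_ij = 2(alpha_i, alpha_j)/(alpha_j, alpha_j); the resulting 4x4 Cartan matrix is
[[2, 0, -1, -1], [0, 2, -1, 0], [-1, -1, 2, 0], [-2, 0, 0, 2]].
The roots have two lengths (squared-length ratio 2:1); the short ones are alpha_{1,2,3}. The associated Dynkin diagram is a chain of 4 nodes with a double edge at one end; the terminal node there is the unique long simple root (C_4), so the type is C_4 (the algebra sp(8)).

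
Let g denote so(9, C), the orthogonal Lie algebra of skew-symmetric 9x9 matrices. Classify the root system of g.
B4

This is so(9) with 9 odd, which has dimension 9(9-1)/2 = 36 and rank (9-1)/2 = 4. In the classification of classical Lie algebras, the orthogonal algebra so(2n+1) in an odd number of variables has type B_n; here n = 4, so the Dynkin diagram is a chain of 4 nodes with a double edge at one end; the terminal node there is the unique short simple root (B_4). Hence the type is B_4.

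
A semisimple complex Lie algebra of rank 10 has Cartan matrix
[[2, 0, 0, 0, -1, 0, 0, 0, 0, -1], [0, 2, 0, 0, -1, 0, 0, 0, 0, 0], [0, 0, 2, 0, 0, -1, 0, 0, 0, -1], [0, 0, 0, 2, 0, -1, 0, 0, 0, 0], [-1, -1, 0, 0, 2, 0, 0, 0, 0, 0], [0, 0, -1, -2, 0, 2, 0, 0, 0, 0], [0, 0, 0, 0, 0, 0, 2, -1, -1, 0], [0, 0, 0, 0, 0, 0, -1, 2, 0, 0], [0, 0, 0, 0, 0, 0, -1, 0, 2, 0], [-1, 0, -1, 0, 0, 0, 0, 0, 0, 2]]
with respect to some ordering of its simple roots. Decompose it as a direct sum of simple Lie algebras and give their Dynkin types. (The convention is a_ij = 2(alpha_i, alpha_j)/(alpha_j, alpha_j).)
The diagram associated to this matrix has two connected components: the simple roots {alpha_7, alpha_8, alpha_9} form a chain of 3 nodes with single edges (A_3), and {alpha_1, alpha_2, alpha_3, alpha_4, alpha_5, alpha_6, alpha_10} form a chain of 7 nodes with a double edge at one end; the terminal node there is the unique short simple root (B_7). A semisimple Lie algebra decomposes uniquely as the direct sum of simple ideals, one per connected component of its Dynkin diagram, so g ≅ A_3 ⊕ B_7 (dimension 15 + 105 = 120).

A_3 (sl(4)) + B_7 (so(15))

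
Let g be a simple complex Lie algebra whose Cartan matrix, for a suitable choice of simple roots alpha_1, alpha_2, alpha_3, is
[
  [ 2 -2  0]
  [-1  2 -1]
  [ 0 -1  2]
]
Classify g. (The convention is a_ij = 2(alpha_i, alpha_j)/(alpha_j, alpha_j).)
C_3 (sp(6))

The matrix has rank 3 with 2's on the diagonal. Reading the off-diagonal entries as Dynkin edges (a single edge where a_ij = a_ji = -1; a double or triple edge where a_ij * a_ji = 2 or 3), the diagram is a chain of 3 nodes with a double edge at one end; the terminal node there is the unique long simple root (C_3). One simple-root ordering that puts it in standard form is (alpha_3, alpha_2, alpha_1). So the algebra is type C_3, i.e. sp(6).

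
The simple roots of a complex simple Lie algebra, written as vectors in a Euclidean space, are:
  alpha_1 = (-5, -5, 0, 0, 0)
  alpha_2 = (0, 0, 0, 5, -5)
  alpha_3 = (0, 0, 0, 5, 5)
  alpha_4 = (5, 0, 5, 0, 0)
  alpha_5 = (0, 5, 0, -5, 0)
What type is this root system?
D5

Compute the Cartan integers a_ij = 2(alpha_i, alpha_j)/(alpha_j, alpha_j); the resulting 5x5 Cartan matrix is
[[2, 0, 0, -1, -1], [0, 2, 0, 0, -1], [0, 0, 2, 0, -1], [-1, 0, 0, 2, 0], [-1, -1, -1, 0, 2]].
All simple roots have the same length, so the diagram is simply laced. The associated Dynkin diagram is a chain of 3 nodes with a fork of two nodes at one end (D_5), so the type is D_5 (the algebra so(10)).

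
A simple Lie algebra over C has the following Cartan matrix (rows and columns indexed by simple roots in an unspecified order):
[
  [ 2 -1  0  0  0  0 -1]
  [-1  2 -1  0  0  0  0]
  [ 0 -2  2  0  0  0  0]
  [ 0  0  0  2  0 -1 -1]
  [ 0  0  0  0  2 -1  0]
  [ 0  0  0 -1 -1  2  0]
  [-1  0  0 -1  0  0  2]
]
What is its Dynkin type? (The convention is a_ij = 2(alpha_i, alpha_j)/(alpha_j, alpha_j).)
C_7 (sp(14))

The matrix has rank 7 with 2's on the diagonal. Reading the off-diagonal entries as Dynkin edges (a single edge where a_ij = a_ji = -1; a double or triple edge where a_ij * a_ji = 2 or 3), the diagram is a chain of 7 nodes with a double edge at one end; the terminal node there is the unique long simple root (C_7). One simple-root ordering that puts it in standard form is (alpha_5, alpha_6, alpha_4, alpha_7, alpha_1, alpha_2, alpha_3). So the algebra is type C_7, i.e. sp(14).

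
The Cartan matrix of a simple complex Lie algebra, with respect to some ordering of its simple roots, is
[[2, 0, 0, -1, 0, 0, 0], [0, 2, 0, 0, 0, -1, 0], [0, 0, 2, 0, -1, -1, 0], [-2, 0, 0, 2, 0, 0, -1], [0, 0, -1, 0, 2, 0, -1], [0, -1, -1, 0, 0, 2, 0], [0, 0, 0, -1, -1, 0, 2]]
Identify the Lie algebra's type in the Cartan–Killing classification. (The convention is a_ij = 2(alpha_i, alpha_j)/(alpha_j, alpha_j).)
The matrix has rank 7 with 2's on the diagonal. Reading the off-diagonal entries as Dynkin edges (a single edge where a_ij = a_ji = -1; a double or triple edge where a_ij * a_ji = 2 or 3), the diagram is a chain of 7 nodes with a double edge at one end; the terminal node there is the unique short simple root (B_7). One simple-root ordering that puts it in standard form is (alpha_2, alpha_6, alpha_3, alpha_5, alpha_7, alpha_4, alpha_1). So the algebra is type B_7, i.e. so(15).

type B_7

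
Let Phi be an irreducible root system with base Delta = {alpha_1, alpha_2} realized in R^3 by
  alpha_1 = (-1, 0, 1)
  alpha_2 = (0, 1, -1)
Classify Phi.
Compute the Cartan integers a_ij = 2(alpha_i, alpha_j)/(alpha_j, alpha_j); the resulting 2x2 Cartan matrix is
[[2, -1], [-1, 2]].
All simple roots have the same length, so the diagram is simply laced. The associated Dynkin diagram is a chain of 2 nodes with single edges (A_2), so the type is A_2 (the algebra sl(3)).

A_2 (sl(3))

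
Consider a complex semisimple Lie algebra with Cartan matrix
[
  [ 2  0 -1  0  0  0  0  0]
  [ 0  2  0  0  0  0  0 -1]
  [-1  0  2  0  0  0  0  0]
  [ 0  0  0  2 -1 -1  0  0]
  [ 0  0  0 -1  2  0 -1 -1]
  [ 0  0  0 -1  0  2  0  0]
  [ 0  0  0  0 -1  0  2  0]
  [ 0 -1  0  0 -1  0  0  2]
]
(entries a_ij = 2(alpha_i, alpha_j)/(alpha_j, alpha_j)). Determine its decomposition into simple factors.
A2 ⊕ E6

The diagram associated to this matrix has two connected components: the simple roots {alpha_1, alpha_3} form a chain of 2 nodes with single edges (A_2), and {alpha_2, alpha_4, alpha_5, alpha_6, alpha_7, alpha_8} form a chain of 5 nodes with one extra node attached to the third node from one end (E_6). A semisimple Lie algebra decomposes uniquely as the direct sum of simple ideals, one per connected component of its Dynkin diagram, so g ≅ A_2 ⊕ E_6 (dimension 8 + 78 = 86).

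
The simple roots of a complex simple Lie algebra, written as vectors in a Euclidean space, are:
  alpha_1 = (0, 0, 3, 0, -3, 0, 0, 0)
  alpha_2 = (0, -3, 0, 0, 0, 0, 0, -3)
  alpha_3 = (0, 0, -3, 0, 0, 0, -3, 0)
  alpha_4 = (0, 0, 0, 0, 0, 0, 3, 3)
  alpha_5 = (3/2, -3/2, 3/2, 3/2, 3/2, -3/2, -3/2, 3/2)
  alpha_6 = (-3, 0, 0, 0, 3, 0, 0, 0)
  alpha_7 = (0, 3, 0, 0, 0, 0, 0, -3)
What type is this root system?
Compute the Cartan integers a_ij = 2(alpha_i, alpha_j)/(alpha_j, alpha_j); the resulting 7x7 Cartan matrix is
[[2, 0, -1, 0, 0, -1, 0], [0, 2, 0, -1, 0, 0, 0], [-1, 0, 2, -1, 0, 0, 0], [0, -1, -1, 2, 0, 0, -1], [0, 0, 0, 0, 2, 0, -1], [-1, 0, 0, 0, 0, 2, 0], [0, 0, 0, -1, -1, 0, 2]].
All simple roots have the same length, so the diagram is simply laced. The associated Dynkin diagram is a chain of 6 nodes with one extra node attached to the third node from one end (E_7), so the type is E_7.

E_7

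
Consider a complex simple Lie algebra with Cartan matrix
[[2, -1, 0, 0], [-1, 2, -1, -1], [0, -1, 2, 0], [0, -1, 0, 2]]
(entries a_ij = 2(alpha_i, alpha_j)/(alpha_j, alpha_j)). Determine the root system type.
The matrix has rank 4 with 2's on the diagonal. Reading the off-diagonal entries as Dynkin edges (a single edge where a_ij = a_ji = -1; a double or triple edge where a_ij * a_ji = 2 or 3), the diagram is a chain of 2 nodes with a fork of two nodes at one end (D_4). One simple-root ordering that puts it in standard form is (alpha_4, alpha_2, alpha_1, alpha_3). So the algebra is type D_4, i.e. so(8).

D_4 (so(8))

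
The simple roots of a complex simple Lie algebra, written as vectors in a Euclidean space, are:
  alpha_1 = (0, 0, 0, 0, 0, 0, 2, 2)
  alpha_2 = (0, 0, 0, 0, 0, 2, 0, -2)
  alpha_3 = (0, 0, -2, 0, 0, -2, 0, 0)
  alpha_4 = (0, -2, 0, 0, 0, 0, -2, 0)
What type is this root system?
Compute the Cartan integers a_ij = 2(alpha_i, alpha_j)/(alpha_j, alpha_j); the resulting 4x4 Cartan matrix is
[[2, -1, 0, -1], [-1, 2, -1, 0], [0, -1, 2, 0], [-1, 0, 0, 2]].
All simple roots have the same length, so the diagram is simply laced. The associated Dynkin diagram is a chain of 4 nodes with single edges (A_4), so the type is A_4 (the algebra sl(5)).

A_4 (sl(5))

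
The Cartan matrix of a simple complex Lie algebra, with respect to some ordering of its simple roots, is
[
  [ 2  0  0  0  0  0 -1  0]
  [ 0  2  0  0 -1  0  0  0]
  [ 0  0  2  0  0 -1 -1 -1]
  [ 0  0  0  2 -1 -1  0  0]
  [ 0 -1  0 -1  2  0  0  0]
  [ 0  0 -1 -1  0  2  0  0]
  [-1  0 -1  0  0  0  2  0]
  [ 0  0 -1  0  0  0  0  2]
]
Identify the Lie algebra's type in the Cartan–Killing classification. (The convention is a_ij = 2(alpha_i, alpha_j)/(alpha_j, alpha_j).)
The matrix has rank 8 with 2's on the diagonal. Reading the off-diagonal entries as Dynkin edges (a single edge where a_ij = a_ji = -1; a double or triple edge where a_ij * a_ji = 2 or 3), the diagram is a chain of 7 nodes with one extra node attached to the third node from one end (E_8). One simple-root ordering that puts it in standard form is (alpha_1, alpha_8, alpha_7, alpha_3, alpha_6, alpha_4, alpha_5, alpha_2). So the algebra is type E_8.

E8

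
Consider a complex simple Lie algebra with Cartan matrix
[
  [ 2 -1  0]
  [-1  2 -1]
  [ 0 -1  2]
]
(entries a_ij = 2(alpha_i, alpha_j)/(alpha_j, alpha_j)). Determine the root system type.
The matrix has rank 3 with 2's on the diagonal. Reading the off-diagonal entries as Dynkin edges (a single edge where a_ij = a_ji = -1; a double or triple edge where a_ij * a_ji = 2 or 3), the diagram is a chain of 3 nodes with single edges (A_3). One simple-root ordering that puts it in standard form is (alpha_3, alpha_2, alpha_1). So the algebra is type A_3, i.e. sl(4).

A3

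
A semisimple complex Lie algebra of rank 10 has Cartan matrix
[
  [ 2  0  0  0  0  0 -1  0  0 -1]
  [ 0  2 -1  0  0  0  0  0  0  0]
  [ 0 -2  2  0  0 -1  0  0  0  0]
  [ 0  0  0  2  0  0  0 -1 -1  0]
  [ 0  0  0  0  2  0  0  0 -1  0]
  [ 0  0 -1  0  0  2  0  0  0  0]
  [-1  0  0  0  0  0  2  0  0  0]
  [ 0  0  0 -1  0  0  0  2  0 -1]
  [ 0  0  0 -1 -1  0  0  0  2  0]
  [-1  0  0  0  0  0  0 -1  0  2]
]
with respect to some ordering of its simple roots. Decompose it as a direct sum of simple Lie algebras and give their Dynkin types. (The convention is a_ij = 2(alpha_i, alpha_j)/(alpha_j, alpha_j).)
type A_7 ⊕ type B_3

The diagram associated to this matrix has two connected components: the simple roots {alpha_1, alpha_4, alpha_5, alpha_7, alpha_8, alpha_9, alpha_10} form a chain of 7 nodes with single edges (A_7), and {alpha_2, alpha_3, alpha_6} form a chain of 3 nodes with a double edge at one end; the terminal node there is the unique short simple root (B_3). A semisimple Lie algebra decomposes uniquely as the direct sum of simple ideals, one per connected component of its Dynkin diagram, so g ≅ A_7 ⊕ B_3 (dimension 63 + 21 = 84).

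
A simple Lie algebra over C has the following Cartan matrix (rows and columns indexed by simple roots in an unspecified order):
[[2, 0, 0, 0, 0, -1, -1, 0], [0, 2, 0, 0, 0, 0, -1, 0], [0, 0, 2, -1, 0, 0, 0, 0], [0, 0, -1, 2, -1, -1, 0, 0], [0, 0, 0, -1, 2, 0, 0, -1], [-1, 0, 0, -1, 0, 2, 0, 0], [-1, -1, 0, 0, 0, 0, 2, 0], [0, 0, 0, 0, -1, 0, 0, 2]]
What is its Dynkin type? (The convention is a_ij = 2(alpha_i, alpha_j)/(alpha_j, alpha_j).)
type E_8

The matrix has rank 8 with 2's on the diagonal. Reading the off-diagonal entries as Dynkin edges (a single edge where a_ij = a_ji = -1; a double or triple edge where a_ij * a_ji = 2 or 3), the diagram is a chain of 7 nodes with one extra node attached to the third node from one end (E_8). One simple-root ordering that puts it in standard form is (alpha_8, alpha_3, alpha_5, alpha_4, alpha_6, alpha_1, alpha_7, alpha_2). So the algebra is type E_8.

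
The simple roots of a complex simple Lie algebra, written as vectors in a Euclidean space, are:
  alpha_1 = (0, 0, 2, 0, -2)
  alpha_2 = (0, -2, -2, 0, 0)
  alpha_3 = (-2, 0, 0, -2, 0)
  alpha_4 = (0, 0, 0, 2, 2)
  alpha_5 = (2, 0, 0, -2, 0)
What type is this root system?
Compute the Cartan integers a_ij = 2(alpha_i, alpha_j)/(alpha_j, alpha_j); the resulting 5x5 Cartan matrix is
[[2, -1, 0, -1, 0], [-1, 2, 0, 0, 0], [0, 0, 2, -1, 0], [-1, 0, -1, 2, -1], [0, 0, 0, -1, 2]].
All simple roots have the same length, so the diagram is simply laced. The associated Dynkin diagram is a chain of 3 nodes with a fork of two nodes at one end (D_5), so the type is D_5 (the algebra so(10)).

D5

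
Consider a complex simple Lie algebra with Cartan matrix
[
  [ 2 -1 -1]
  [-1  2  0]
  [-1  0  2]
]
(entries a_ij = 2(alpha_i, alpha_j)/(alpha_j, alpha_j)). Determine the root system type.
type A_3

The matrix has rank 3 with 2's on the diagonal. Reading the off-diagonal entries as Dynkin edges (a single edge where a_ij = a_ji = -1; a double or triple edge where a_ij * a_ji = 2 or 3), the diagram is a chain of 3 nodes with single edges (A_3). One simple-root ordering that puts it in standard form is (alpha_2, alpha_1, alpha_3). So the algebra is type A_3, i.e. sl(4).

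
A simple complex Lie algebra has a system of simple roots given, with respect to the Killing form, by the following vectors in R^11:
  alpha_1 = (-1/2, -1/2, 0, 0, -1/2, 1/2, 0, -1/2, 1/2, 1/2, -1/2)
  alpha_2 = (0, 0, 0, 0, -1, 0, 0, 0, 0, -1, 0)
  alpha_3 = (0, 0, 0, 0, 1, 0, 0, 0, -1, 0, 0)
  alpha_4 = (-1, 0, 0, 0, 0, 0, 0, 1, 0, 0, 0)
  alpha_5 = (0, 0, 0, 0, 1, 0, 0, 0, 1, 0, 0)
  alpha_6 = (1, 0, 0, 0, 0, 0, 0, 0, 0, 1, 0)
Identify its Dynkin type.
Compute the Cartan integers a_ij = 2(alpha_i, alpha_j)/(alpha_j, alpha_j); the resulting 6x6 Cartan matrix is
[[2, 0, -1, 0, 0, 0], [0, 2, -1, 0, -1, -1], [-1, -1, 2, 0, 0, 0], [0, 0, 0, 2, 0, -1], [0, -1, 0, 0, 2, 0], [0, -1, 0, -1, 0, 2]].
All simple roots have the same length, so the diagram is simply laced. The associated Dynkin diagram is a chain of 5 nodes with one extra node attached to the third node from one end (E_6), so the type is E_6.

E6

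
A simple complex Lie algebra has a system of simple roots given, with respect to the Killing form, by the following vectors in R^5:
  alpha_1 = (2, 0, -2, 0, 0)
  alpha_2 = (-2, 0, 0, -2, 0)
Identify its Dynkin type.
Compute the Cartan integers a_ij = 2(alpha_i, alpha_j)/(alpha_j, alpha_j); the resulting 2x2 Cartan matrix is
[[2, -1], [-1, 2]].
All simple roots have the same length, so the diagram is simply laced. The associated Dynkin diagram is a chain of 2 nodes with single edges (A_2), so the type is A_2 (the algebra sl(3)).

A_2 (sl(3))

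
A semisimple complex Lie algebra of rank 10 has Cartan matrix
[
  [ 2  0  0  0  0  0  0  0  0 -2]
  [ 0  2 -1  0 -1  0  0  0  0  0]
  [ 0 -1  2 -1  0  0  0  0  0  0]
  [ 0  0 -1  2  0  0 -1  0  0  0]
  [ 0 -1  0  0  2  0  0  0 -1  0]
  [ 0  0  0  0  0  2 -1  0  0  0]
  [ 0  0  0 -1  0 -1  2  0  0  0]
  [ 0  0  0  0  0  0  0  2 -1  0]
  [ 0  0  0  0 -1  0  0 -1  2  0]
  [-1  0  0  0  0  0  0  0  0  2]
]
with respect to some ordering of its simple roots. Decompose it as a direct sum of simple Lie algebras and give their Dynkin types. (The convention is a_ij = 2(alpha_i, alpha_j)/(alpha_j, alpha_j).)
type A_8 ⊕ type B_2

The diagram associated to this matrix has two connected components: the simple roots {alpha_2, alpha_3, alpha_4, alpha_5, alpha_6, alpha_7, alpha_8, alpha_9} form a chain of 8 nodes with single edges (A_8), and {alpha_1, alpha_10} form a chain of 2 nodes with a double edge at one end; the terminal node there is the unique short simple root (B_2). A semisimple Lie algebra decomposes uniquely as the direct sum of simple ideals, one per connected component of its Dynkin diagram, so g ≅ A_8 ⊕ B_2 (dimension 80 + 10 = 90).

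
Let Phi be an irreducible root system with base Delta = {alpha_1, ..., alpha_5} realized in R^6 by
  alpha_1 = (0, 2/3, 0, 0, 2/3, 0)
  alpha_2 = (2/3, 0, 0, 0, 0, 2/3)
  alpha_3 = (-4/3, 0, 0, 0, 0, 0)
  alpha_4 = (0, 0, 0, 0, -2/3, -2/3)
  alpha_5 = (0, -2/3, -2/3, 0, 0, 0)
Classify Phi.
C_5 (sp(10))

Compute the Cartan integers a_ij = 2(alpha_i, alpha_j)/(alpha_j, alpha_j); the resulting 5x5 Cartan matrix is
[[2, 0, 0, -1, -1], [0, 2, -1, -1, 0], [0, -2, 2, 0, 0], [-1, -1, 0, 2, 0], [-1, 0, 0, 0, 2]].
The roots have two lengths (squared-length ratio 2:1); the short ones are alpha_{1,2,4,5}. The associated Dynkin diagram is a chain of 5 nodes with a double edge at one end; the terminal node there is the unique long simple root (C_5), so the type is C_5 (the algebra sp(10)).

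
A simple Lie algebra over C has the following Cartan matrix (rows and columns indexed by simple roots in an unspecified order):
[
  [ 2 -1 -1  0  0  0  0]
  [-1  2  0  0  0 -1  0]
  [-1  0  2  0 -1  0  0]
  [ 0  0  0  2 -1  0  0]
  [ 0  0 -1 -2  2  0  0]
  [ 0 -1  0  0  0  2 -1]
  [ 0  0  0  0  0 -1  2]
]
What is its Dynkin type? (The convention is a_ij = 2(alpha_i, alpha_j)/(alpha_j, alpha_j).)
The matrix has rank 7 with 2's on the diagonal. Reading the off-diagonal entries as Dynkin edges (a single edge where a_ij = a_ji = -1; a double or triple edge where a_ij * a_ji = 2 or 3), the diagram is a chain of 7 nodes with a double edge at one end; the terminal node there is the unique short simple root (B_7). One simple-root ordering that puts it in standard form is (alpha_7, alpha_6, alpha_2, alpha_1, alpha_3, alpha_5, alpha_4). So the algebra is type B_7, i.e. so(15).

B7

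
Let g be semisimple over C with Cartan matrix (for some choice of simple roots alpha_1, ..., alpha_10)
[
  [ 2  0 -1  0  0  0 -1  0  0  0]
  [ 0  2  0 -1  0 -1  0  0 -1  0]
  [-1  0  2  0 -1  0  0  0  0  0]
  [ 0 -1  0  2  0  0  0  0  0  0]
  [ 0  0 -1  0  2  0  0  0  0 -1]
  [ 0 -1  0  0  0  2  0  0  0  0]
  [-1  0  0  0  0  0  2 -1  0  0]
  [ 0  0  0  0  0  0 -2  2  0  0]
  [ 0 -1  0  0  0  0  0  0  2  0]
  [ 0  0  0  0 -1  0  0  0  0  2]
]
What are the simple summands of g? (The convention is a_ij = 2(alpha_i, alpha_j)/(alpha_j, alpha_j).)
The diagram associated to this matrix has two connected components: the simple roots {alpha_1, alpha_3, alpha_5, alpha_7, alpha_8, alpha_10} form a chain of 6 nodes with a double edge at one end; the terminal node there is the unique long simple root (C_6), and {alpha_2, alpha_4, alpha_6, alpha_9} form a chain of 2 nodes with a fork of two nodes at one end (D_4). A semisimple Lie algebra decomposes uniquely as the direct sum of simple ideals, one per connected component of its Dynkin diagram, so g ≅ C_6 ⊕ D_4 (dimension 78 + 28 = 106).

C_6 (sp(12)) + D_4 (so(8))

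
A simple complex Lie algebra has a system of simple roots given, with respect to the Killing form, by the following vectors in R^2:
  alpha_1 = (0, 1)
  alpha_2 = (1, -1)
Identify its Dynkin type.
B_2 (so(5))

Compute the Cartan integers a_ij = 2(alpha_i, alpha_j)/(alpha_j, alpha_j); the resulting 2x2 Cartan matrix is
[[2, -1], [-2, 2]].
The roots have two lengths (squared-length ratio 2:1); the short ones are alpha_{1}. The associated Dynkin diagram is a chain of 2 nodes with a double edge at one end; the terminal node there is the unique short simple root (B_2), so the type is B_2 (the algebra so(5)).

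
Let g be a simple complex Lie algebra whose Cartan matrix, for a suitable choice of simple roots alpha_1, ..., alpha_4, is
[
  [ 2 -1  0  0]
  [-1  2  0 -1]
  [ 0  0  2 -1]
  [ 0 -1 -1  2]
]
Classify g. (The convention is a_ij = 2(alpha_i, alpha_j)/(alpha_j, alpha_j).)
A4

The matrix has rank 4 with 2's on the diagonal. Reading the off-diagonal entries as Dynkin edges (a single edge where a_ij = a_ji = -1; a double or triple edge where a_ij * a_ji = 2 or 3), the diagram is a chain of 4 nodes with single edges (A_4). One simple-root ordering that puts it in standard form is (alpha_3, alpha_4, alpha_2, alpha_1). So the algebra is type A_4, i.e. sl(5).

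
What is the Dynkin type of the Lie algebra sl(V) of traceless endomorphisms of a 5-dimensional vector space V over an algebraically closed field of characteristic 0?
A_4 (sl(5))

This is sl(5), which has dimension 5^2 - 1 = 24 and rank 5 - 1 = 4 (a Cartan subalgebra is the diagonal traceless matrices). In the classification of classical Lie algebras, the special linear algebra sl(n+1) has type A_n; here n = 4, so the Dynkin diagram is a chain of 4 nodes with single edges (A_4). Hence the type is A_4.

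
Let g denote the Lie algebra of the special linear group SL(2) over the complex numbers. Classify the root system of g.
This is sl(2), which has dimension 2^2 - 1 = 3 and rank 2 - 1 = 1 (a Cartan subalgebra is the diagonal traceless matrices). In the classification of classical Lie algebras, the special linear algebra sl(n+1) has type A_n; here n = 1, so the Dynkin diagram is a chain of 1 nodes with single edges (A_1). Hence the type is A_1.

A_1 (sl(2))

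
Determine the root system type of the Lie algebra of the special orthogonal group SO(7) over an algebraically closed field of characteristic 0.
B3

This is so(7) with 7 odd, which has dimension 7(7-1)/2 = 21 and rank (7-1)/2 = 3. In the classification of classical Lie algebras, the orthogonal algebra so(2n+1) in an odd number of variables has type B_n; here n = 3, so the Dynkin diagram is a chain of 3 nodes with a double edge at one end; the terminal node there is the unique short simple root (B_3). Hence the type is B_3.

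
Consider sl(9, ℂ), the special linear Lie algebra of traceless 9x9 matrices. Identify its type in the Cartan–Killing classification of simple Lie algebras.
This is sl(9), which has dimension 9^2 - 1 = 80 and rank 9 - 1 = 8 (a Cartan subalgebra is the diagonal traceless matrices). In the classification of classical Lie algebras, the special linear algebra sl(n+1) has type A_n; here n = 8, so the Dynkin diagram is a chain of 8 nodes with single edges (A_8). Hence the type is A_8.

A_8 (sl(9))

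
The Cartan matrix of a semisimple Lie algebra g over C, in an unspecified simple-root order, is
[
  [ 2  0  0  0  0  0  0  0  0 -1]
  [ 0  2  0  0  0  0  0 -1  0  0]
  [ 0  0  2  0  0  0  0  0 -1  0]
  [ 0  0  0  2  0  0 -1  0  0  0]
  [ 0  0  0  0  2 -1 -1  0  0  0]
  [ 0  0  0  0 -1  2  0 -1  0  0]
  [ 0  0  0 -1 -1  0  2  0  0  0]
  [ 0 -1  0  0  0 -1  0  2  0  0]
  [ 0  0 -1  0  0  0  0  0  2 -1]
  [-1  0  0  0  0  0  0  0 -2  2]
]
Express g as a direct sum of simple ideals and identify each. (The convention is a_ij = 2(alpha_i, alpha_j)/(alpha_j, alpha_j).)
The diagram associated to this matrix has two connected components: the simple roots {alpha_2, alpha_4, alpha_5, alpha_6, alpha_7, alpha_8} form a chain of 6 nodes with single edges (A_6), and {alpha_1, alpha_3, alpha_9, alpha_10} form a chain of 4 nodes with a double edge between the middle two (F_4). A semisimple Lie algebra decomposes uniquely as the direct sum of simple ideals, one per connected component of its Dynkin diagram, so g ≅ A_6 ⊕ F_4 (dimension 48 + 52 = 100).

type A_6 + type F_4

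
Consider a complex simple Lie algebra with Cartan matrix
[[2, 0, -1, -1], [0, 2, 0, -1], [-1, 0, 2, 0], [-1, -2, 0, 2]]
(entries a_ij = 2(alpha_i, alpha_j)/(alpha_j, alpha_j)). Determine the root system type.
The matrix has rank 4 with 2's on the diagonal. Reading the off-diagonal entries as Dynkin edges (a single edge where a_ij = a_ji = -1; a double or triple edge where a_ij * a_ji = 2 or 3), the diagram is a chain of 4 nodes with a double edge at one end; the terminal node there is the unique short simple root (B_4). One simple-root ordering that puts it in standard form is (alpha_3, alpha_1, alpha_4, alpha_2). So the algebra is type B_4, i.e. so(9).

B4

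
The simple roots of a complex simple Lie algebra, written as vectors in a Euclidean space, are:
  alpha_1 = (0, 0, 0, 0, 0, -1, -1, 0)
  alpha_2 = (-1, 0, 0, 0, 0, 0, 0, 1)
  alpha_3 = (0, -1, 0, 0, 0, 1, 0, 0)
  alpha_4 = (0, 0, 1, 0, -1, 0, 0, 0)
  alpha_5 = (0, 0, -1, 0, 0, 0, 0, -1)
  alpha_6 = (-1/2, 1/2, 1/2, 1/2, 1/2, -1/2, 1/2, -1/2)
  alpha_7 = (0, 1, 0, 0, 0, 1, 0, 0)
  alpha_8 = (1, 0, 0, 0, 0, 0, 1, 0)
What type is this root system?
E_8

Compute the Cartan integers a_ij = 2(alpha_i, alpha_j)/(alpha_j, alpha_j); the resulting 8x8 Cartan matrix is
[[2, 0, -1, 0, 0, 0, -1, -1], [0, 2, 0, 0, -1, 0, 0, -1], [-1, 0, 2, 0, 0, -1, 0, 0], [0, 0, 0, 2, -1, 0, 0, 0], [0, -1, 0, -1, 2, 0, 0, 0], [0, 0, -1, 0, 0, 2, 0, 0], [-1, 0, 0, 0, 0, 0, 2, 0], [-1, -1, 0, 0, 0, 0, 0, 2]].
All simple roots have the same length, so the diagram is simply laced. The associated Dynkin diagram is a chain of 7 nodes with one extra node attached to the third node from one end (E_8), so the type is E_8.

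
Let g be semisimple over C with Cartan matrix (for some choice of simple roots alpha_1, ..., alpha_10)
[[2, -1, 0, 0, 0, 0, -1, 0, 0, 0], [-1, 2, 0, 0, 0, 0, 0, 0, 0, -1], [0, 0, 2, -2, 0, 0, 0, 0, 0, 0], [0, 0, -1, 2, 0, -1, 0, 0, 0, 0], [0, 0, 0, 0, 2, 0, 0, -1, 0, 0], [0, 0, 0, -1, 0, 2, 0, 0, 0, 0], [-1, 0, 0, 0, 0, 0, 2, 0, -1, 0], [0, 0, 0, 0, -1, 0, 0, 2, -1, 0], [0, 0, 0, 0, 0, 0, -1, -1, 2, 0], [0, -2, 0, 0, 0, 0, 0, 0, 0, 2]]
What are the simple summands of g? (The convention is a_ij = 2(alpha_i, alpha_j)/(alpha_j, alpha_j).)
The diagram associated to this matrix has two connected components: the simple roots {alpha_3, alpha_4, alpha_6} form a chain of 3 nodes with a double edge at one end; the terminal node there is the unique long simple root (C_3), and {alpha_1, alpha_2, alpha_5, alpha_7, alpha_8, alpha_9, alpha_10} form a chain of 7 nodes with a double edge at one end; the terminal node there is the unique long simple root (C_7). A semisimple Lie algebra decomposes uniquely as the direct sum of simple ideals, one per connected component of its Dynkin diagram, so g ≅ C_3 ⊕ C_7 (dimension 21 + 105 = 126).

C3 + C7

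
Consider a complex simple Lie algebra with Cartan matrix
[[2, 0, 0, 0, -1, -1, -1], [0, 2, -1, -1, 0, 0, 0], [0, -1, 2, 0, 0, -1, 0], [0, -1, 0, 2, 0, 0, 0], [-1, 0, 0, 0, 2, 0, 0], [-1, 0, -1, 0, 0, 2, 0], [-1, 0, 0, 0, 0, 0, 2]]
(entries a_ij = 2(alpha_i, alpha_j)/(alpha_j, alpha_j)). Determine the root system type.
D_7

The matrix has rank 7 with 2's on the diagonal. Reading the off-diagonal entries as Dynkin edges (a single edge where a_ij = a_ji = -1; a double or triple edge where a_ij * a_ji = 2 or 3), the diagram is a chain of 5 nodes with a fork of two nodes at one end (D_7). One simple-root ordering that puts it in standard form is (alpha_4, alpha_2, alpha_3, alpha_6, alpha_1, alpha_7, alpha_5). So the algebra is type D_7, i.e. so(14).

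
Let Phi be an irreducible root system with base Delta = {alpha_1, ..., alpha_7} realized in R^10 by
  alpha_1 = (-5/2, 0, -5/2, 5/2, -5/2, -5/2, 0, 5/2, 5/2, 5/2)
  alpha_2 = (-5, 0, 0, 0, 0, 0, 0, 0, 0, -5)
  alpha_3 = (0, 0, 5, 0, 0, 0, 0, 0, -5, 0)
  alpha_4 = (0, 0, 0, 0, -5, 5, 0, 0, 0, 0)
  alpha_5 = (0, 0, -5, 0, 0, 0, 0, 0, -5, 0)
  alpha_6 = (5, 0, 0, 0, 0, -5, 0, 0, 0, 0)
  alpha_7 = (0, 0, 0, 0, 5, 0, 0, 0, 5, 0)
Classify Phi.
type E_7

Compute the Cartan integers a_ij = 2(alpha_i, alpha_j)/(alpha_j, alpha_j); the resulting 7x7 Cartan matrix is
[[2, 0, -1, 0, 0, 0, 0], [0, 2, 0, 0, 0, -1, 0], [-1, 0, 2, 0, 0, 0, -1], [0, 0, 0, 2, 0, -1, -1], [0, 0, 0, 0, 2, 0, -1], [0, -1, 0, -1, 0, 2, 0], [0, 0, -1, -1, -1, 0, 2]].
All simple roots have the same length, so the diagram is simply laced. The associated Dynkin diagram is a chain of 6 nodes with one extra node attached to the third node from one end (E_7), so the type is E_7.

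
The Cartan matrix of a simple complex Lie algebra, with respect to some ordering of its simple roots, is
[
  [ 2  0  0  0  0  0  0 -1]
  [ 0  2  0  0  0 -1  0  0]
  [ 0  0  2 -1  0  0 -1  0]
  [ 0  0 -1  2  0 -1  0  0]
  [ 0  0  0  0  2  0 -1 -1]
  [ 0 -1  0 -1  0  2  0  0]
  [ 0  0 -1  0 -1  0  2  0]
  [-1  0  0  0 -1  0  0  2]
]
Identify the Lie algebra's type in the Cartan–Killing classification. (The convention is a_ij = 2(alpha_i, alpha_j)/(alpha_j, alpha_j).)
The matrix has rank 8 with 2's on the diagonal. Reading the off-diagonal entries as Dynkin edges (a single edge where a_ij = a_ji = -1; a double or triple edge where a_ij * a_ji = 2 or 3), the diagram is a chain of 8 nodes with single edges (A_8). One simple-root ordering that puts it in standard form is (alpha_2, alpha_6, alpha_4, alpha_3, alpha_7, alpha_5, alpha_8, alpha_1). So the algebra is type A_8, i.e. sl(9).

A8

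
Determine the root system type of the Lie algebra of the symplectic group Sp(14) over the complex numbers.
C_7

This is sp(14), which has dimension 14(14+1)/2 = 105 and rank 14/2 = 7. In the classification of classical Lie algebras, the symplectic algebra sp(2n) has type C_n; here n = 7, so the Dynkin diagram is a chain of 7 nodes with a double edge at one end; the terminal node there is the unique long simple root (C_7). Hence the type is C_7.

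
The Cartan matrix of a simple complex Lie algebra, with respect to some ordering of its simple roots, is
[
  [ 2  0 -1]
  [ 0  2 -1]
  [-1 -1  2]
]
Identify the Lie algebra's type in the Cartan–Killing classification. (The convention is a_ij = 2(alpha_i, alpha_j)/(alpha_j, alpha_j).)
The matrix has rank 3 with 2's on the diagonal. Reading the off-diagonal entries as Dynkin edges (a single edge where a_ij = a_ji = -1; a double or triple edge where a_ij * a_ji = 2 or 3), the diagram is a chain of 3 nodes with single edges (A_3). One simple-root ordering that puts it in standard form is (alpha_2, alpha_3, alpha_1). So the algebra is type A_3, i.e. sl(4).

A_3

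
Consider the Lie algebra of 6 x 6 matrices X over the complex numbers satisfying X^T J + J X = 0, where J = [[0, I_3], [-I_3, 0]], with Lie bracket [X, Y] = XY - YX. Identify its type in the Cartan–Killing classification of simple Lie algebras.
This is sp(6), which has dimension 6(6+1)/2 = 21 and rank 6/2 = 3. In the classification of classical Lie algebras, the symplectic algebra sp(2n) has type C_n; here n = 3, so the Dynkin diagram is a chain of 3 nodes with a double edge at one end; the terminal node there is the unique long simple root (C_3). Hence the type is C_3.

C_3 (sp(6))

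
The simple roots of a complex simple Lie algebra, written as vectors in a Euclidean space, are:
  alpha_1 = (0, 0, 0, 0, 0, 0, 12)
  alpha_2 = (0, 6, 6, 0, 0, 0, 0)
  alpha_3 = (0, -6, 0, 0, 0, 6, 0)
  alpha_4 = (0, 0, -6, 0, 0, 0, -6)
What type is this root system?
C4

Compute the Cartan integers a_ij = 2(alpha_i, alpha_j)/(alpha_j, alpha_j); the resulting 4x4 Cartan matrix is
[[2, 0, 0, -2], [0, 2, -1, -1], [0, -1, 2, 0], [-1, -1, 0, 2]].
The roots have two lengths (squared-length ratio 2:1); the short ones are alpha_{2,3,4}. The associated Dynkin diagram is a chain of 4 nodes with a double edge at one end; the terminal node there is the unique long simple root (C_4), so the type is C_4 (the algebra sp(8)).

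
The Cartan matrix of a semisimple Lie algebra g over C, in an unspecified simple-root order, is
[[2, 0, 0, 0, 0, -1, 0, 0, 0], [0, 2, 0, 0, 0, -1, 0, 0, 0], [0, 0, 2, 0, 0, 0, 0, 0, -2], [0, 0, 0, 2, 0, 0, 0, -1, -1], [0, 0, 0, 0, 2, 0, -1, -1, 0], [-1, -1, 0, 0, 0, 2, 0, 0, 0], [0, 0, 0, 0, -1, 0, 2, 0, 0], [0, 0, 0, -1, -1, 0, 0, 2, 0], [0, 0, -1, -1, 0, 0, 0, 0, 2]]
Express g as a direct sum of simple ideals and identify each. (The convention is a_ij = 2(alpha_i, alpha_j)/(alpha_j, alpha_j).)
A_3 (sl(4)) + C_6 (sp(12))

The diagram associated to this matrix has two connected components: the simple roots {alpha_1, alpha_2, alpha_6} form a chain of 3 nodes with single edges (A_3), and {alpha_3, alpha_4, alpha_5, alpha_7, alpha_8, alpha_9} form a chain of 6 nodes with a double edge at one end; the terminal node there is the unique long simple root (C_6). A semisimple Lie algebra decomposes uniquely as the direct sum of simple ideals, one per connected component of its Dynkin diagram, so g ≅ A_3 ⊕ C_6 (dimension 15 + 78 = 93).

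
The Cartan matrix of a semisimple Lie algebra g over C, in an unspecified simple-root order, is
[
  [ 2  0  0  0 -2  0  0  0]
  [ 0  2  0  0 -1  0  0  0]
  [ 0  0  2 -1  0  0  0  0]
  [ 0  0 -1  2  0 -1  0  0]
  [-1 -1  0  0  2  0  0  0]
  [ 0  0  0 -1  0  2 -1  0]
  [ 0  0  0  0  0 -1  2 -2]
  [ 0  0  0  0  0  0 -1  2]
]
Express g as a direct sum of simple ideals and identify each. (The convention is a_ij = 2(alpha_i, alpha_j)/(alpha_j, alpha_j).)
type B_5 ⊕ type C_3

The diagram associated to this matrix has two connected components: the simple roots {alpha_3, alpha_4, alpha_6, alpha_7, alpha_8} form a chain of 5 nodes with a double edge at one end; the terminal node there is the unique short simple root (B_5), and {alpha_1, alpha_2, alpha_5} form a chain of 3 nodes with a double edge at one end; the terminal node there is the unique long simple root (C_3). A semisimple Lie algebra decomposes uniquely as the direct sum of simple ideals, one per connected component of its Dynkin diagram, so g ≅ B_5 ⊕ C_3 (dimension 55 + 21 = 76).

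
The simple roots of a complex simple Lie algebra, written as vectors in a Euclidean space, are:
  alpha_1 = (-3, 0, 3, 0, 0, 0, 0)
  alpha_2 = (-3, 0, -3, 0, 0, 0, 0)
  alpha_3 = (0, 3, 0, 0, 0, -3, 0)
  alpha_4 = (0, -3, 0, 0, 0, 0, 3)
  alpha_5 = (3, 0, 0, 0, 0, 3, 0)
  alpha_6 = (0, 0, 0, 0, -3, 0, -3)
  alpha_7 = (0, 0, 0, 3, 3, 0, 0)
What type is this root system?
Compute the Cartan integers a_ij = 2(alpha_i, alpha_j)/(alpha_j, alpha_j); the resulting 7x7 Cartan matrix is
[[2, 0, 0, 0, -1, 0, 0], [0, 2, 0, 0, -1, 0, 0], [0, 0, 2, -1, -1, 0, 0], [0, 0, -1, 2, 0, -1, 0], [-1, -1, -1, 0, 2, 0, 0], [0, 0, 0, -1, 0, 2, -1], [0, 0, 0, 0, 0, -1, 2]].
All simple roots have the same length, so the diagram is simply laced. The associated Dynkin diagram is a chain of 5 nodes with a fork of two nodes at one end (D_7), so the type is D_7 (the algebra so(14)).

D_7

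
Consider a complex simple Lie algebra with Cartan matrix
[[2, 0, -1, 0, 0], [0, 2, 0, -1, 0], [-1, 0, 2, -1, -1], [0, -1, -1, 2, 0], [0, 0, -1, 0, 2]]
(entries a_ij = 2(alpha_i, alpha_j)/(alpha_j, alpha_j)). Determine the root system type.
type D_5

The matrix has rank 5 with 2's on the diagonal. Reading the off-diagonal entries as Dynkin edges (a single edge where a_ij = a_ji = -1; a double or triple edge where a_ij * a_ji = 2 or 3), the diagram is a chain of 3 nodes with a fork of two nodes at one end (D_5). One simple-root ordering that puts it in standard form is (alpha_2, alpha_4, alpha_3, alpha_1, alpha_5). So the algebra is type D_5, i.e. so(10).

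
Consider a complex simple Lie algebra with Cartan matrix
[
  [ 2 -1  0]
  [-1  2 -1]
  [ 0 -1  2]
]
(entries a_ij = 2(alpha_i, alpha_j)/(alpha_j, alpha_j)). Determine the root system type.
type A_3

The matrix has rank 3 with 2's on the diagonal. Reading the off-diagonal entries as Dynkin edges (a single edge where a_ij = a_ji = -1; a double or triple edge where a_ij * a_ji = 2 or 3), the diagram is a chain of 3 nodes with single edges (A_3). One simple-root ordering that puts it in standard form is (alpha_1, alpha_2, alpha_3). So the algebra is type A_3, i.e. sl(4).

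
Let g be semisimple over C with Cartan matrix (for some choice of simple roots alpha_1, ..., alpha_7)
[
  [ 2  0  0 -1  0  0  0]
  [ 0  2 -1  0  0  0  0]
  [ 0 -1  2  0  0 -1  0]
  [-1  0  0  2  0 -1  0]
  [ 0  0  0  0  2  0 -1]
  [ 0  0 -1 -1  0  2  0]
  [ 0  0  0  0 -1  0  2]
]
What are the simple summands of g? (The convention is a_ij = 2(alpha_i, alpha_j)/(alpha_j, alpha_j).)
type A_2 + type A_5

The diagram associated to this matrix has two connected components: the simple roots {alpha_5, alpha_7} form a chain of 2 nodes with single edges (A_2), and {alpha_1, alpha_2, alpha_3, alpha_4, alpha_6} form a chain of 5 nodes with single edges (A_5). A semisimple Lie algebra decomposes uniquely as the direct sum of simple ideals, one per connected component of its Dynkin diagram, so g ≅ A_2 ⊕ A_5 (dimension 8 + 35 = 43).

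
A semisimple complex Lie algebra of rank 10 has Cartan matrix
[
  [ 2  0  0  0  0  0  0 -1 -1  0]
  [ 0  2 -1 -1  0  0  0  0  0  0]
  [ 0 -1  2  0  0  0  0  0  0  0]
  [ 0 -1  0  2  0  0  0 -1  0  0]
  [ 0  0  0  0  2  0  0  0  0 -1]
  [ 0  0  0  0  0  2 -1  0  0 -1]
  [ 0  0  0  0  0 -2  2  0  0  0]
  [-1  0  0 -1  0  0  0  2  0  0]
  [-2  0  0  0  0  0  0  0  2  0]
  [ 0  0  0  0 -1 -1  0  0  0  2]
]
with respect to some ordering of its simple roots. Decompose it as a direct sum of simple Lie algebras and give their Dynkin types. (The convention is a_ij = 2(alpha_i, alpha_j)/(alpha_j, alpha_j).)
C_4 + C_6

The diagram associated to this matrix has two connected components: the simple roots {alpha_5, alpha_6, alpha_7, alpha_10} form a chain of 4 nodes with a double edge at one end; the terminal node there is the unique long simple root (C_4), and {alpha_1, alpha_2, alpha_3, alpha_4, alpha_8, alpha_9} form a chain of 6 nodes with a double edge at one end; the terminal node there is the unique long simple root (C_6). A semisimple Lie algebra decomposes uniquely as the direct sum of simple ideals, one per connected component of its Dynkin diagram, so g ≅ C_4 ⊕ C_6 (dimension 36 + 78 = 114).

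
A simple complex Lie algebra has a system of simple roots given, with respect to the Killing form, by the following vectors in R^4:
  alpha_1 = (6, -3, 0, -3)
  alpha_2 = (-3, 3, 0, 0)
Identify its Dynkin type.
type G_2

Compute the Cartan integers a_ij = 2(alpha_i, alpha_j)/(alpha_j, alpha_j); the resulting 2x2 Cartan matrix is
[[2, -3], [-1, 2]].
The roots have two lengths (squared-length ratio 3:1); the short ones are alpha_{2}. The associated Dynkin diagram is two nodes joined by a triple edge (G_2), so the type is G_2.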